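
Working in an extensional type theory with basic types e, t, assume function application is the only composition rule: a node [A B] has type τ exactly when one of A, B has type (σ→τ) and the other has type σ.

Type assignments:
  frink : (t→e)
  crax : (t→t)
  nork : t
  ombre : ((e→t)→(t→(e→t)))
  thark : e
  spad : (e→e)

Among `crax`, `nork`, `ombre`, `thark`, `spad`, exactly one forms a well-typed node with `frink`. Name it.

crax : (t→t) — frink needs t; crax needs t; neither fits.
nork — combines: frink : (t→e) takes nork : t as argument, giving e.
ombre : ((e→t)→(t→(e→t))) — frink needs t; ombre needs (e→t); neither fits.
thark : e — frink needs t; thark needs nothing (atomic); neither fits.
spad : (e→e) — frink needs t; spad needs e; neither fits.

nork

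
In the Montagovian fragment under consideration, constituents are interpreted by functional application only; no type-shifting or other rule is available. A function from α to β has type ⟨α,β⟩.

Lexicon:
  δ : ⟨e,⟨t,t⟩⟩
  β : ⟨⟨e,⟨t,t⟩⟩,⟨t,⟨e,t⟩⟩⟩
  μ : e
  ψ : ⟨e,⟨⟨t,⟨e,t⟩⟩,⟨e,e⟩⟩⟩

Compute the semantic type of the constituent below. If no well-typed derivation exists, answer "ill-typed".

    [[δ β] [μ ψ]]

[δ β]: ⟨⟨e,⟨t,t⟩⟩,⟨t,⟨e,t⟩⟩⟩ applied to ⟨e,⟨t,t⟩⟩ yields ⟨t,⟨e,t⟩⟩.
[μ ψ]: ⟨e,⟨⟨t,⟨e,t⟩⟩,⟨e,e⟩⟩⟩ applied to e yields ⟨⟨t,⟨e,t⟩⟩,⟨e,e⟩⟩.
[[δ β] [μ ψ]]: ⟨⟨t,⟨e,t⟩⟩,⟨e,e⟩⟩ applied to ⟨t,⟨e,t⟩⟩ yields ⟨e,e⟩.

⟨e,e⟩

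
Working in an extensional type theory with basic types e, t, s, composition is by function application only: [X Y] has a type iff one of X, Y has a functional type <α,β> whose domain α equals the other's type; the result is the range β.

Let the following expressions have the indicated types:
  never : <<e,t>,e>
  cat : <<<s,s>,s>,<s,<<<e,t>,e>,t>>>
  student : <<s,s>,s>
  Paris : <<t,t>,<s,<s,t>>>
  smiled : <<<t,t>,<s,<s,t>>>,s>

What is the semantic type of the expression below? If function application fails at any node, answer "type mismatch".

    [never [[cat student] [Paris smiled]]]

[cat student]: <<<s,s>,s>,<s,<<<e,t>,e>,t>>> applied to <<s,s>,s> yields <s,<<<e,t>,e>,t>>.
[Paris smiled]: <<<t,t>,<s,<s,t>>>,s> applied to <<t,t>,<s,<s,t>>> yields s.
[[cat student] [Paris smiled]]: <s,<<<e,t>,e>,t>> applied to s yields <<<e,t>,e>,t>.
[never [[cat student] [Paris smiled]]]: <<<e,t>,e>,t> applied to <<e,t>,e> yields t.

t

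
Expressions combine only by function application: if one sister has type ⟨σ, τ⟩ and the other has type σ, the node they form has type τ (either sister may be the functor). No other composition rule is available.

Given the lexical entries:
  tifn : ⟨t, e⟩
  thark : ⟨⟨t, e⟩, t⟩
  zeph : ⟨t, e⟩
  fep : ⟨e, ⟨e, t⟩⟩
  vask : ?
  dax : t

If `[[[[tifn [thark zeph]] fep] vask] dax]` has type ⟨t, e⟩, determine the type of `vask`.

⟨⟨e, t⟩, ⟨t, ⟨t, e⟩⟩⟩

At [[[[tifn [thark zeph]] fep] vask] dax] (required: ⟨t, e⟩): dax is t, which is not a function with range ⟨t, e⟩; hence [[[tifn [thark zeph]] fep] vask] is the functor — type ⟨t, ⟨t, e⟩⟩.
At [[[tifn [thark zeph]] fep] vask] (required: ⟨t, ⟨t, e⟩⟩): [[tifn [thark zeph]] fep] is ⟨e, t⟩, which is not a function with range ⟨t, ⟨t, e⟩⟩; hence vask is the functor — type ⟨⟨e, t⟩, ⟨t, ⟨t, e⟩⟩⟩.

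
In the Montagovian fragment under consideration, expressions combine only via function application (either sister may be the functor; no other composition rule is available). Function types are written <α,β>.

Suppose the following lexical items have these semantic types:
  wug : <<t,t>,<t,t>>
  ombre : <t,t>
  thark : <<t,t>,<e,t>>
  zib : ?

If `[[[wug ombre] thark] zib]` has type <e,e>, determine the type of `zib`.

At [[[wug ombre] thark] zib] (required: <e,e>): [[wug ombre] thark] is <e,t>, which is not a function with range <e,e>; hence zib is the functor — type <<e,t>,<e,e>>.

<<e,t>,<e,e>>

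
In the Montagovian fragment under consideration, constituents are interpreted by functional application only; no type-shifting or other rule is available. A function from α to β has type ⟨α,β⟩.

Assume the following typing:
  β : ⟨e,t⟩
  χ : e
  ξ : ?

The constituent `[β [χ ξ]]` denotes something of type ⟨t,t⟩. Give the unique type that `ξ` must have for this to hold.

[β [χ ξ]] is required to be ⟨t,t⟩. β : ⟨e,t⟩ cannot yield ⟨t,t⟩ as functor, so [χ ξ] : ⟨⟨e,t⟩,⟨t,t⟩⟩.
[χ ξ] is required to be ⟨⟨e,t⟩,⟨t,t⟩⟩. χ : e cannot yield ⟨⟨e,t⟩,⟨t,t⟩⟩ as functor, so ξ : ⟨e,⟨⟨e,t⟩,⟨t,t⟩⟩⟩.

⟨e,⟨⟨e,t⟩,⟨t,t⟩⟩⟩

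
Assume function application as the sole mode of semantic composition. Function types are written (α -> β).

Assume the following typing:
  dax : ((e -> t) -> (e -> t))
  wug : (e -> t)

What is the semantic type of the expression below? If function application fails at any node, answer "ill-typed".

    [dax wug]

[dax wug]: ((e -> t) -> (e -> t)) applied to (e -> t) yields (e -> t).

(e -> t)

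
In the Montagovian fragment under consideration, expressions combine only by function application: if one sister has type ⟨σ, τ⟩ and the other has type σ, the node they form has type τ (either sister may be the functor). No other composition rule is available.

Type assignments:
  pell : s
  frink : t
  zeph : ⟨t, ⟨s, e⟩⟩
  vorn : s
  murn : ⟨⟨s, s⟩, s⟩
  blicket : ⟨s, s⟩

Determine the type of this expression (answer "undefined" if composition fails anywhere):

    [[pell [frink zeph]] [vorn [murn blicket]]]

[frink zeph]: zeph is ⟨t, ⟨s, e⟩⟩, frink is t; result ⟨s, e⟩.
[pell [frink zeph]]: [frink zeph] is ⟨s, e⟩, pell is s; result e.
[murn blicket]: murn is ⟨⟨s, s⟩, s⟩, blicket is ⟨s, s⟩; result s.
At [vorn [murn blicket]]: neither s nor s can take the other as argument; the node is ill-typed.

undefined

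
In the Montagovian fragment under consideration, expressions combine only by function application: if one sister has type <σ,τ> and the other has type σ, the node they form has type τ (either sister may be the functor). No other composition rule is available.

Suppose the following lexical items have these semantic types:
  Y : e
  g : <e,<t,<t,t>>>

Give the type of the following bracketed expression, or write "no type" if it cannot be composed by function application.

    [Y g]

<t,<t,t>>

[Y g]: <e,<t,<t,t>>> applied to e yields <t,<t,t>>.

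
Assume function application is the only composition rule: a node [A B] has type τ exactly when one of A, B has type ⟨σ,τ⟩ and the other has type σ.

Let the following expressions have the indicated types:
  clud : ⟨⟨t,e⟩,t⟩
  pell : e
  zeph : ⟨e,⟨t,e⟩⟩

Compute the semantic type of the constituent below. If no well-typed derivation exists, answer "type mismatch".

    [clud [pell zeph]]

At [pell zeph], zeph : ⟨e,⟨t,e⟩⟩ takes pell : e, giving ⟨t,e⟩.
At [clud [pell zeph]], clud : ⟨⟨t,e⟩,t⟩ takes [pell zeph] : ⟨t,e⟩, giving t.

t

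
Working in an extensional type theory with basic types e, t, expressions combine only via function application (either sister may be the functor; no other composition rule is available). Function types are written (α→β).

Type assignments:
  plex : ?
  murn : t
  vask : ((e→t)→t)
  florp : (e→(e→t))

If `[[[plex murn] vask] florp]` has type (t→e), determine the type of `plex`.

(t→(((e→t)→t)→((e→(e→t))→(t→e))))

[[[plex murn] vask] florp] is required to be (t→e). florp : (e→(e→t)) cannot yield (t→e) as functor, so [[plex murn] vask] : ((e→(e→t))→(t→e)).
[[plex murn] vask] is required to be ((e→(e→t))→(t→e)). vask : ((e→t)→t) cannot yield ((e→(e→t))→(t→e)) as functor, so [plex murn] : (((e→t)→t)→((e→(e→t))→(t→e))).
[plex murn] is required to be (((e→t)→t)→((e→(e→t))→(t→e))). murn : t cannot yield (((e→t)→t)→((e→(e→t))→(t→e))) as functor, so plex : (t→(((e→t)→t)→((e→(e→t))→(t→e)))).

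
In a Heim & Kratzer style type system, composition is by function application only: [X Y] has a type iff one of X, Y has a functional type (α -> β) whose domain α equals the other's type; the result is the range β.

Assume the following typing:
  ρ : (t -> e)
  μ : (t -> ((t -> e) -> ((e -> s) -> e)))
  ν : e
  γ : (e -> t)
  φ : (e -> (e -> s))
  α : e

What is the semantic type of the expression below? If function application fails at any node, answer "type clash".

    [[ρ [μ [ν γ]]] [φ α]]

[ν γ]: functor γ : (e -> t), argument ν : e; result t.
[μ [ν γ]]: functor μ : (t -> ((t -> e) -> ((e -> s) -> e))), argument [ν γ] : t; result ((t -> e) -> ((e -> s) -> e)).
[ρ [μ [ν γ]]]: functor [μ [ν γ]] : ((t -> e) -> ((e -> s) -> e)), argument ρ : (t -> e); result ((e -> s) -> e).
[φ α]: functor φ : (e -> (e -> s)), argument α : e; result (e -> s).
[[ρ [μ [ν γ]]] [φ α]]: functor [ρ [μ [ν γ]]] : ((e -> s) -> e), argument [φ α] : (e -> s); result e.

e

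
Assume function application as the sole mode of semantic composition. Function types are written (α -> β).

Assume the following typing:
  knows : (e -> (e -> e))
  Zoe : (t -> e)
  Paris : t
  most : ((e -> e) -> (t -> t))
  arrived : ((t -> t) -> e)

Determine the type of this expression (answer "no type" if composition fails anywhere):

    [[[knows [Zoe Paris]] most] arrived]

e

[Zoe Paris]: (t -> e) applied to t yields e.
[knows [Zoe Paris]]: (e -> (e -> e)) applied to e yields (e -> e).
[[knows [Zoe Paris]] most]: ((e -> e) -> (t -> t)) applied to (e -> e) yields (t -> t).
[[[knows [Zoe Paris]] most] arrived]: ((t -> t) -> e) applied to (t -> t) yields e.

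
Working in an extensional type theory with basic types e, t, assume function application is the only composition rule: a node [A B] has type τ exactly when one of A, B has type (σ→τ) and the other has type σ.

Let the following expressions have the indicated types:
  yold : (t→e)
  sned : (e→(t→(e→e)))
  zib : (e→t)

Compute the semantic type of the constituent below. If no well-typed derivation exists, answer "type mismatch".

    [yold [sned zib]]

type mismatch

At [sned zib]: neither (e→(t→(e→e))) nor (e→t) can take the other as argument; the node is ill-typed.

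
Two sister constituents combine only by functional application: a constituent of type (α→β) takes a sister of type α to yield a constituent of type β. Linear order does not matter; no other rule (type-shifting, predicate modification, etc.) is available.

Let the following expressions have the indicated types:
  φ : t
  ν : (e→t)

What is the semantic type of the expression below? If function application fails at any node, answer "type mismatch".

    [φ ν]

type mismatch

[φ ν]: t and (e→t) cannot combine by function application — type clash.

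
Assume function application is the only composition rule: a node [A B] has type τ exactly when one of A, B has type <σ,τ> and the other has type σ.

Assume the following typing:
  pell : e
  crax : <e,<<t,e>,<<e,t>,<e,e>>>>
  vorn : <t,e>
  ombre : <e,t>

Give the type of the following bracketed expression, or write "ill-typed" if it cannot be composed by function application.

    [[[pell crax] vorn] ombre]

[pell crax]: <e,<<t,e>,<<e,t>,<e,e>>>> applied to e yields <<t,e>,<<e,t>,<e,e>>>.
[[pell crax] vorn]: <<t,e>,<<e,t>,<e,e>>> applied to <t,e> yields <<e,t>,<e,e>>.
[[[pell crax] vorn] ombre]: <<e,t>,<e,e>> applied to <e,t> yields <e,e>.

<e,e>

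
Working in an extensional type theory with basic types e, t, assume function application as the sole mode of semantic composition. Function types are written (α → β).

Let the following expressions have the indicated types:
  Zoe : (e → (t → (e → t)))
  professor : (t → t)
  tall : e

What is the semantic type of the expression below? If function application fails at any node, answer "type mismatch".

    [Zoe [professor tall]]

[professor tall]: (t → t) with e — neither is a function whose domain matches the other; composition fails here.

type mismatch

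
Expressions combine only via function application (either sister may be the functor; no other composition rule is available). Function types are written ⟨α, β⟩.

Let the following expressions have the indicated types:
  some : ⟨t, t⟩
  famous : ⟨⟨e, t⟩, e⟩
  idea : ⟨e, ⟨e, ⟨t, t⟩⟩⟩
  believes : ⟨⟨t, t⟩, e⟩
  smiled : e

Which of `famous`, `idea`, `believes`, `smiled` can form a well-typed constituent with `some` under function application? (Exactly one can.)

famous : ⟨⟨e, t⟩, e⟩ — neither side's domain matches the other.
idea : ⟨e, ⟨e, ⟨t, t⟩⟩⟩ — neither side's domain matches the other.
believes — combines: believes : ⟨⟨t, t⟩, e⟩ takes some : ⟨t, t⟩ as argument, giving e.
smiled : e — neither side's domain matches the other.

believes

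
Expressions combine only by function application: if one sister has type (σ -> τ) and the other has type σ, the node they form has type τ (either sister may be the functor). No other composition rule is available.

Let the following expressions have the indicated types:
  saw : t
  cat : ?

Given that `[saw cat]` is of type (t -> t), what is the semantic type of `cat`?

(t -> (t -> t))

At [saw cat] (required: (t -> t)): saw is t, which is not a function with range (t -> t); hence cat is the functor — type (t -> (t -> t)).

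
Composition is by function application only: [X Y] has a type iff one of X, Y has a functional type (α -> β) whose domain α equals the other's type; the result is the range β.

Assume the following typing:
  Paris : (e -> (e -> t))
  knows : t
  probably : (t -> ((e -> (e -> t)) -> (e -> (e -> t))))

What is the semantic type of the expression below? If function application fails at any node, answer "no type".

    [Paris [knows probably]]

(e -> (e -> t))

At [knows probably], probably : (t -> ((e -> (e -> t)) -> (e -> (e -> t)))) takes knows : t, giving ((e -> (e -> t)) -> (e -> (e -> t))).
At [Paris [knows probably]], [knows probably] : ((e -> (e -> t)) -> (e -> (e -> t))) takes Paris : (e -> (e -> t)), giving (e -> (e -> t)).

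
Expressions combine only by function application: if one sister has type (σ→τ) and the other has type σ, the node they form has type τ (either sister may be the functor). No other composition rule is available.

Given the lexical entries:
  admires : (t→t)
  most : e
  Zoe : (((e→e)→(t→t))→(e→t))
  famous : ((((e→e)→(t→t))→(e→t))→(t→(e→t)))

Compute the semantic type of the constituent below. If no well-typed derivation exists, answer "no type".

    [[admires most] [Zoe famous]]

At [admires most]: neither (t→t) nor e can take the other as argument; the node is ill-typed.

no type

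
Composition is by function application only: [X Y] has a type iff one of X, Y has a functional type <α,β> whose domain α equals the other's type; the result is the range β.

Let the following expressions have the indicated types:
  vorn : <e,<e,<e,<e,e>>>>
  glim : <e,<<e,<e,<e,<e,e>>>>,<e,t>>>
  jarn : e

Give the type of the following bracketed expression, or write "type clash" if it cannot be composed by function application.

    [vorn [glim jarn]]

[glim jarn] — glim of type <e,<<e,<e,<e,<e,e>>>>,<e,t>>> combines with jarn of type e: type <<e,<e,<e,<e,e>>>>,<e,t>>.
[vorn [glim jarn]] — [glim jarn] of type <<e,<e,<e,<e,e>>>>,<e,t>> combines with vorn of type <e,<e,<e,<e,e>>>>: type <e,t>.

<e,t>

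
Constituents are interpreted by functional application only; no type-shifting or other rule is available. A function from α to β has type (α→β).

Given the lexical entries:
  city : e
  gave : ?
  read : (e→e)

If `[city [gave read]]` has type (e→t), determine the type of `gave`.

[city [gave read]] is required to be (e→t). city : e cannot yield (e→t) as functor, so [gave read] : (e→(e→t)).
[gave read] is required to be (e→(e→t)). read : (e→e) cannot yield (e→(e→t)) as functor, so gave : ((e→e)→(e→(e→t))).

((e→e)→(e→(e→t)))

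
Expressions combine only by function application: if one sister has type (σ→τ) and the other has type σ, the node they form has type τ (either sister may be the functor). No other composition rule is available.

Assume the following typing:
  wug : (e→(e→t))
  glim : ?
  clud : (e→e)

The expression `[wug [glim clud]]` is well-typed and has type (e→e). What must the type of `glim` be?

((e→e)→((e→(e→t))→(e→e)))

For [wug [glim clud]] to have type (e→e) with wug of type (e→(e→t)), [glim clud] must be the function: [glim clud] : ((e→(e→t))→(e→e)).
For [glim clud] to have type ((e→(e→t))→(e→e)) with clud of type (e→e), glim must be the function: glim : ((e→e)→((e→(e→t))→(e→e))).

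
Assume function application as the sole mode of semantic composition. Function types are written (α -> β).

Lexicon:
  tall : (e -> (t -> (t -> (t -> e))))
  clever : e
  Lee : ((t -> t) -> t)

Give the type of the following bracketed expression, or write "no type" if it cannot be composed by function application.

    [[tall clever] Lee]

no type

[tall clever]: tall is (e -> (t -> (t -> (t -> e)))), clever is e; result (t -> (t -> (t -> e))).
At [[tall clever] Lee]: neither (t -> (t -> (t -> e))) nor ((t -> t) -> t) can take the other as argument; the node is ill-typed.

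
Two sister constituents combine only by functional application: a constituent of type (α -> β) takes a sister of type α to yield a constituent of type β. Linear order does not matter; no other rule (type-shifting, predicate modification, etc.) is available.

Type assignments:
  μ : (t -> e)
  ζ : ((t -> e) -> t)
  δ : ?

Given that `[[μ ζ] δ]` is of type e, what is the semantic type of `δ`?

(t -> e)

For [[μ ζ] δ] to have type e with [μ ζ] of type t, δ must be the function: δ : (t -> e).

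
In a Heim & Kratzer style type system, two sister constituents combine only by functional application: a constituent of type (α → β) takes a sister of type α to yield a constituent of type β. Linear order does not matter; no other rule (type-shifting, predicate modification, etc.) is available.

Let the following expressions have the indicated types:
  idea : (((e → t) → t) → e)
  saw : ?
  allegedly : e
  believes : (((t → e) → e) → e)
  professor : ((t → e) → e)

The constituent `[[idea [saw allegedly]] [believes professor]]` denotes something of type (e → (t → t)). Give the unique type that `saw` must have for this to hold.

(e → ((((e → t) → t) → e) → (e → (e → (t → t)))))

At [[idea [saw allegedly]] [believes professor]] (required: (e → (t → t))): [believes professor] is e, which is not a function with range (e → (t → t)); hence [idea [saw allegedly]] is the functor — type (e → (e → (t → t))).
At [idea [saw allegedly]] (required: (e → (e → (t → t)))): idea is (((e → t) → t) → e), which is not a function with range (e → (e → (t → t))); hence [saw allegedly] is the functor — type ((((e → t) → t) → e) → (e → (e → (t → t)))).
At [saw allegedly] (required: ((((e → t) → t) → e) → (e → (e → (t → t))))): allegedly is e, which is not a function with range ((((e → t) → t) → e) → (e → (e → (t → t)))); hence saw is the functor — type (e → ((((e → t) → t) → e) → (e → (e → (t → t))))).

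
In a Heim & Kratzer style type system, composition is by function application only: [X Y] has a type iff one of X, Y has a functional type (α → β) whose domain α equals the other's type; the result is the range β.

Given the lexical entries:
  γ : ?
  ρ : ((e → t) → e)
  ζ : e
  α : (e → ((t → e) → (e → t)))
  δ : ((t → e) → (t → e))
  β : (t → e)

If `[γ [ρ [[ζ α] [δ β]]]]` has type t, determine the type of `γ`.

(e → t)

[γ [ρ [[ζ α] [δ β]]]] is required to be t. [ρ [[ζ α] [δ β]]] : e cannot yield t as functor, so γ : (e → t).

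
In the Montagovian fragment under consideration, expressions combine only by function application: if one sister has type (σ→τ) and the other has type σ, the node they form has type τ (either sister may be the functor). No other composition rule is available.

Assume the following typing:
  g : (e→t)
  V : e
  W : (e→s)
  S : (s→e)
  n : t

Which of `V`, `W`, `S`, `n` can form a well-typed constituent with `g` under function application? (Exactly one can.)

V — combines: g : (e→t) takes V : e as argument, giving t.
W : (e→s) — neither side's domain matches the other.
S : (s→e) — neither side's domain matches the other.
n : t — neither side's domain matches the other.

V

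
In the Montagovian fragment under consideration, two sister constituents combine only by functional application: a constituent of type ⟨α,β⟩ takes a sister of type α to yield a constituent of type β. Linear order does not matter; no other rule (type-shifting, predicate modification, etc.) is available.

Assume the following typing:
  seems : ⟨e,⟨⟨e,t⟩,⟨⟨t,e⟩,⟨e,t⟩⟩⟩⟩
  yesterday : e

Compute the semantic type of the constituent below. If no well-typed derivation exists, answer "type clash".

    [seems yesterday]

⟨⟨e,t⟩,⟨⟨t,e⟩,⟨e,t⟩⟩⟩

At [seems yesterday], seems : ⟨e,⟨⟨e,t⟩,⟨⟨t,e⟩,⟨e,t⟩⟩⟩⟩ takes yesterday : e, giving ⟨⟨e,t⟩,⟨⟨t,e⟩,⟨e,t⟩⟩⟩.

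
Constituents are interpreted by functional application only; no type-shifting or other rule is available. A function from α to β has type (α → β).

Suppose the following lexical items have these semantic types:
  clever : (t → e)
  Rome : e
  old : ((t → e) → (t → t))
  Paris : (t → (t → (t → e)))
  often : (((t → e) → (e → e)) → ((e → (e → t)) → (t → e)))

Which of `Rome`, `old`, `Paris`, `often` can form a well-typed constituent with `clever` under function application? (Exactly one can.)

Rome : e — no; clever wants t, and Rome wants nothing (atomic).
old — combines: old : ((t → e) → (t → t)) takes clever : (t → e) as argument, giving (t → t).
Paris : (t → (t → (t → e))) — no; clever wants t, and Paris wants t.
often : (((t → e) → (e → e)) → ((e → (e → t)) → (t → e))) — no; clever wants t, and often wants ((t → e) → (e → e)).

old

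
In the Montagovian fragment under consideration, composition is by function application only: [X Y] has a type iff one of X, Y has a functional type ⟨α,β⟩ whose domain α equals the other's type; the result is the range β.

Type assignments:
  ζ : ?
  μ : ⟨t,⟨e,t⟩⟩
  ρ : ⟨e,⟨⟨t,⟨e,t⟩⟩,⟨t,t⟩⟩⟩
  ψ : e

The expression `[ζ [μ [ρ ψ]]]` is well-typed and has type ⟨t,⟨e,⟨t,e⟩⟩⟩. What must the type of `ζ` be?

⟨⟨t,t⟩,⟨t,⟨e,⟨t,e⟩⟩⟩⟩

[ζ [μ [ρ ψ]]] must have type ⟨t,⟨e,⟨t,e⟩⟩⟩. The sister [μ [ρ ψ]] has type ⟨t,t⟩; that is not a function onto ⟨t,⟨e,⟨t,e⟩⟩⟩, so ζ must be the functor, of type ⟨⟨t,t⟩,⟨t,⟨e,⟨t,e⟩⟩⟩⟩.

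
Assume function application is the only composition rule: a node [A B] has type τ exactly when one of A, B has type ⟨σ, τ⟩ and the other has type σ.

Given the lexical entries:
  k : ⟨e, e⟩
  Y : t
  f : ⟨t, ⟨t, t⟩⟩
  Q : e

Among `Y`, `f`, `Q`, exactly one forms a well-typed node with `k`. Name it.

Q

Y : t — no; k wants e, and Y wants nothing (atomic).
f : ⟨t, ⟨t, t⟩⟩ — no; k wants e, and f wants t.
Q — combines: k : ⟨e, e⟩ takes Q : e as argument, giving e.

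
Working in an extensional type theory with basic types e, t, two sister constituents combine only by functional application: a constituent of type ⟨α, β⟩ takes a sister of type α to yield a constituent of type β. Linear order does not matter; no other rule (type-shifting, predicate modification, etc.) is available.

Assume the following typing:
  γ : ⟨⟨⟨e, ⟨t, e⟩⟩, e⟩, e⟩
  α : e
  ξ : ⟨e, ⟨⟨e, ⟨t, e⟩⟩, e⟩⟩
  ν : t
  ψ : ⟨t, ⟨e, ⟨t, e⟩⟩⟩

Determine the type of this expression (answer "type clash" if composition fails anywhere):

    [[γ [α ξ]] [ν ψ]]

At [α ξ], ξ : ⟨e, ⟨⟨e, ⟨t, e⟩⟩, e⟩⟩ takes α : e, giving ⟨⟨e, ⟨t, e⟩⟩, e⟩.
At [γ [α ξ]], γ : ⟨⟨⟨e, ⟨t, e⟩⟩, e⟩, e⟩ takes [α ξ] : ⟨⟨e, ⟨t, e⟩⟩, e⟩, giving e.
At [ν ψ], ψ : ⟨t, ⟨e, ⟨t, e⟩⟩⟩ takes ν : t, giving ⟨e, ⟨t, e⟩⟩.
At [[γ [α ξ]] [ν ψ]], [ν ψ] : ⟨e, ⟨t, e⟩⟩ takes [γ [α ξ]] : e, giving ⟨t, e⟩.

⟨t, e⟩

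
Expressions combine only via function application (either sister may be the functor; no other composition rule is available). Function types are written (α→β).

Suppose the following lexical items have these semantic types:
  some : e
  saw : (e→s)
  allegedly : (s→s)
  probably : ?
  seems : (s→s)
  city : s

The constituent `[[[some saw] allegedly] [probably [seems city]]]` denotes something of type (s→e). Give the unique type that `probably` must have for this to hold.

(s→(s→(s→e)))

At [[[some saw] allegedly] [probably [seems city]]] (required: (s→e)): [[some saw] allegedly] is s, which is not a function with range (s→e); hence [probably [seems city]] is the functor — type (s→(s→e)).
At [probably [seems city]] (required: (s→(s→e))): [seems city] is s, which is not a function with range (s→(s→e)); hence probably is the functor — type (s→(s→(s→e))).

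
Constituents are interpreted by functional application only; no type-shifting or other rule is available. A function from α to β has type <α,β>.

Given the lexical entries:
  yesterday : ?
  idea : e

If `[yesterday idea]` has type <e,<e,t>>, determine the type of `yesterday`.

<e,<e,<e,t>>>

For [yesterday idea] to have type <e,<e,t>> with idea of type e, yesterday must be the function: yesterday : <e,<e,<e,t>>>.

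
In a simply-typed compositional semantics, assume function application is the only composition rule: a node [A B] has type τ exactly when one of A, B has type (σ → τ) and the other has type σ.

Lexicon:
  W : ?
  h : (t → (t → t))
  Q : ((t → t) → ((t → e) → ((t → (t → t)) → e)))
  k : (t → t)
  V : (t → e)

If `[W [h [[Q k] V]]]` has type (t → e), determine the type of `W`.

(e → (t → e))

[W [h [[Q k] V]]] is required to be (t → e). [h [[Q k] V]] : e cannot yield (t → e) as functor, so W : (e → (t → e)).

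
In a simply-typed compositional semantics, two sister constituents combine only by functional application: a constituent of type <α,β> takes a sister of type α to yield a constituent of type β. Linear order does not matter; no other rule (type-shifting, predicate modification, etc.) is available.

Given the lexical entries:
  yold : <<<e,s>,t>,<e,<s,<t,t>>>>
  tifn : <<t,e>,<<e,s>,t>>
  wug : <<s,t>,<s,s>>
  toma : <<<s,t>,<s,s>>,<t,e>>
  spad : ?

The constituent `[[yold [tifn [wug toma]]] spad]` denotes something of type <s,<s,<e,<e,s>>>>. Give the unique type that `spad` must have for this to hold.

<<e,<s,<t,t>>>,<s,<s,<e,<e,s>>>>>

At [[yold [tifn [wug toma]]] spad] (required: <s,<s,<e,<e,s>>>>): [yold [tifn [wug toma]]] is <e,<s,<t,t>>>, which is not a function with range <s,<s,<e,<e,s>>>>; hence spad is the functor — type <<e,<s,<t,t>>>,<s,<s,<e,<e,s>>>>>.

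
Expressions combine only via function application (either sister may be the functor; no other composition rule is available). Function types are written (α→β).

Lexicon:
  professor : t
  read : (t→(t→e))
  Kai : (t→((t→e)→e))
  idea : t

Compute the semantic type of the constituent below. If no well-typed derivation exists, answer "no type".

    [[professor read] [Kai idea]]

e

At [professor read], read : (t→(t→e)) takes professor : t, giving (t→e).
At [Kai idea], Kai : (t→((t→e)→e)) takes idea : t, giving ((t→e)→e).
At [[professor read] [Kai idea]], [Kai idea] : ((t→e)→e) takes [professor read] : (t→e), giving e.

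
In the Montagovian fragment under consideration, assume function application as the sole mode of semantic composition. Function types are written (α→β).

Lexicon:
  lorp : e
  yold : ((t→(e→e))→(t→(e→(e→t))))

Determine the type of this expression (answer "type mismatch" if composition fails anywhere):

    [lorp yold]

type mismatch

[lorp yold]: e with ((t→(e→e))→(t→(e→(e→t)))) — neither is a function whose domain matches the other; composition fails here.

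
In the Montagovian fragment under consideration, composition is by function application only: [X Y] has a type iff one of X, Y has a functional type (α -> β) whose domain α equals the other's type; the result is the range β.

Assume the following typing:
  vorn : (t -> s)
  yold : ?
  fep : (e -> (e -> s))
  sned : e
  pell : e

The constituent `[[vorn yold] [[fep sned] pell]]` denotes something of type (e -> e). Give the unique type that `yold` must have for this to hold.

[[vorn yold] [[fep sned] pell]] must have type (e -> e). The sister [[fep sned] pell] has type s; that is not a function onto (e -> e), so [vorn yold] must be the functor, of type (s -> (e -> e)).
[vorn yold] must have type (s -> (e -> e)). The sister vorn has type (t -> s); that is not a function onto (s -> (e -> e)), so yold must be the functor, of type ((t -> s) -> (s -> (e -> e))).

((t -> s) -> (s -> (e -> e)))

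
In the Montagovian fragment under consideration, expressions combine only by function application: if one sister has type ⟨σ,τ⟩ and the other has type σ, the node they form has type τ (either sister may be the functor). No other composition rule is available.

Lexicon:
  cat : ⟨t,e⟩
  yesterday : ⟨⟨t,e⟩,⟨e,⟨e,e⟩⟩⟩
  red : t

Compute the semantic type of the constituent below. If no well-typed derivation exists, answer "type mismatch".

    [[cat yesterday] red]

type mismatch

[cat yesterday]: ⟨⟨t,e⟩,⟨e,⟨e,e⟩⟩⟩ applied to ⟨t,e⟩ yields ⟨e,⟨e,e⟩⟩.
At [[cat yesterday] red]: neither ⟨e,⟨e,e⟩⟩ nor t can take the other as argument; the node is ill-typed.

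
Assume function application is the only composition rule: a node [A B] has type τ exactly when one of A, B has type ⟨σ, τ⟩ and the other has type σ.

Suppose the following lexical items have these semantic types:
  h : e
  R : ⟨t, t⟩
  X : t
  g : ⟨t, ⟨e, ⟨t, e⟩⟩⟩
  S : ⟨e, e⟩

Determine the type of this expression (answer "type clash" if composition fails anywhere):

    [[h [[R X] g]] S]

[R X] — R of type ⟨t, t⟩ combines with X of type t: type t.
[[R X] g] — g of type ⟨t, ⟨e, ⟨t, e⟩⟩⟩ combines with [R X] of type t: type ⟨e, ⟨t, e⟩⟩.
[h [[R X] g]] — [[R X] g] of type ⟨e, ⟨t, e⟩⟩ combines with h of type e: type ⟨t, e⟩.
[[h [[R X] g]] S]: ⟨t, e⟩ with ⟨e, e⟩ — neither is a function whose domain matches the other; composition fails here.

type clash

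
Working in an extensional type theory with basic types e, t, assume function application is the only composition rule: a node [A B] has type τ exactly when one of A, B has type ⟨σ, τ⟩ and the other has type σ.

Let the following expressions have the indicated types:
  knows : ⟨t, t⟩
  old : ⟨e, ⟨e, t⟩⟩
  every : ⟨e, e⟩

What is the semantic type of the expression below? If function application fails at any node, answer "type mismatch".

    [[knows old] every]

type mismatch

At [knows old]: neither ⟨t, t⟩ nor ⟨e, ⟨e, t⟩⟩ can take the other as argument; the node is ill-typed.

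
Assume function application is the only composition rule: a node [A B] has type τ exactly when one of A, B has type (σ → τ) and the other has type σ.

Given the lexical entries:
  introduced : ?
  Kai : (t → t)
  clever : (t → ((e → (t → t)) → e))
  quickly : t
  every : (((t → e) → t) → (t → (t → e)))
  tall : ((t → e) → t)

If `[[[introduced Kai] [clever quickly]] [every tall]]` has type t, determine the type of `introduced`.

[[[introduced Kai] [clever quickly]] [every tall]] is required to be t. [every tall] : (t → (t → e)) cannot yield t as functor, so [[introduced Kai] [clever quickly]] : ((t → (t → e)) → t).
[[introduced Kai] [clever quickly]] is required to be ((t → (t → e)) → t). [clever quickly] : ((e → (t → t)) → e) cannot yield ((t → (t → e)) → t) as functor, so [introduced Kai] : (((e → (t → t)) → e) → ((t → (t → e)) → t)).
[introduced Kai] is required to be (((e → (t → t)) → e) → ((t → (t → e)) → t)). Kai : (t → t) cannot yield (((e → (t → t)) → e) → ((t → (t → e)) → t)) as functor, so introduced : ((t → t) → (((e → (t → t)) → e) → ((t → (t → e)) → t))).

((t → t) → (((e → (t → t)) → e) → ((t → (t → e)) → t)))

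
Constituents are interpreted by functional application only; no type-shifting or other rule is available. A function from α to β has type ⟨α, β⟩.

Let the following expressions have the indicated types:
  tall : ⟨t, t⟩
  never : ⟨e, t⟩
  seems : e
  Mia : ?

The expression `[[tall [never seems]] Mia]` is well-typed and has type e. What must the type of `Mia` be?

⟨t, e⟩

At [[tall [never seems]] Mia] (required: e): [tall [never seems]] is t, which is not a function with range e; hence Mia is the functor — type ⟨t, e⟩.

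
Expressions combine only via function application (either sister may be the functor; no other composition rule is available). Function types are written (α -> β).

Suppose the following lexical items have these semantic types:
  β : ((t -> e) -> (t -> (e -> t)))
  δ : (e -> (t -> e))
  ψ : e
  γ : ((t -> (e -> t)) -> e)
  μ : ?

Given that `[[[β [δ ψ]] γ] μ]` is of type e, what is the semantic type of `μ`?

(e -> e)

At [[[β [δ ψ]] γ] μ] (required: e): [[β [δ ψ]] γ] is e, which is not a function with range e; hence μ is the functor — type (e -> e).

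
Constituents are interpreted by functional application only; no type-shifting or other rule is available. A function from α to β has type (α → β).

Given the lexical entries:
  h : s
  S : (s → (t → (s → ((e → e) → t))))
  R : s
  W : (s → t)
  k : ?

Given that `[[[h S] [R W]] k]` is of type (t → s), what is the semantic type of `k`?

At [[[h S] [R W]] k] (required: (t → s)): [[h S] [R W]] is (s → ((e → e) → t)), which is not a function with range (t → s); hence k is the functor — type ((s → ((e → e) → t)) → (t → s)).

((s → ((e → e) → t)) → (t → s))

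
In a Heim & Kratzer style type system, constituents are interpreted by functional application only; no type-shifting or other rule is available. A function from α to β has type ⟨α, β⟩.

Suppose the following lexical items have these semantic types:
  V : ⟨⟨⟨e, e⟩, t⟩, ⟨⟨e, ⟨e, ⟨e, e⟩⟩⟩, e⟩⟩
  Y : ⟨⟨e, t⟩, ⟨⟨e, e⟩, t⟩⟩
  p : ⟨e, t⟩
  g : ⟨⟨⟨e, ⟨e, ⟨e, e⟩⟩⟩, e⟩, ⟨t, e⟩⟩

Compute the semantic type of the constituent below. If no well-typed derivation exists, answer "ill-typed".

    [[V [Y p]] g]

[Y p]: ⟨⟨e, t⟩, ⟨⟨e, e⟩, t⟩⟩ applied to ⟨e, t⟩ yields ⟨⟨e, e⟩, t⟩.
[V [Y p]]: ⟨⟨⟨e, e⟩, t⟩, ⟨⟨e, ⟨e, ⟨e, e⟩⟩⟩, e⟩⟩ applied to ⟨⟨e, e⟩, t⟩ yields ⟨⟨e, ⟨e, ⟨e, e⟩⟩⟩, e⟩.
[[V [Y p]] g]: ⟨⟨⟨e, ⟨e, ⟨e, e⟩⟩⟩, e⟩, ⟨t, e⟩⟩ applied to ⟨⟨e, ⟨e, ⟨e, e⟩⟩⟩, e⟩ yields ⟨t, e⟩.

⟨t, e⟩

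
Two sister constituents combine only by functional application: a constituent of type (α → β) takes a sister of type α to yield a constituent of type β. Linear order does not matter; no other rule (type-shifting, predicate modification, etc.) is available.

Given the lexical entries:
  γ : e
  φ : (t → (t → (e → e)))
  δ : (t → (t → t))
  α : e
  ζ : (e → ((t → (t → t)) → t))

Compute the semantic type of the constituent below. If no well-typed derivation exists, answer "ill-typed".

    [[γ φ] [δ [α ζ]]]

ill-typed

At [γ φ]: neither e nor (t → (t → (e → e))) can take the other as argument; the node is ill-typed.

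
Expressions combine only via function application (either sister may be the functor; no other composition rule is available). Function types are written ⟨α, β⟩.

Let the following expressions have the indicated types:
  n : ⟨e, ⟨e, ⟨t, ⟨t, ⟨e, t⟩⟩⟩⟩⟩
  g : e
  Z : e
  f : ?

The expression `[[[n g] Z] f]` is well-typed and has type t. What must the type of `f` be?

For [[[n g] Z] f] to have type t with [[n g] Z] of type ⟨t, ⟨t, ⟨e, t⟩⟩⟩, f must be the function: f : ⟨⟨t, ⟨t, ⟨e, t⟩⟩⟩, t⟩.

⟨⟨t, ⟨t, ⟨e, t⟩⟩⟩, t⟩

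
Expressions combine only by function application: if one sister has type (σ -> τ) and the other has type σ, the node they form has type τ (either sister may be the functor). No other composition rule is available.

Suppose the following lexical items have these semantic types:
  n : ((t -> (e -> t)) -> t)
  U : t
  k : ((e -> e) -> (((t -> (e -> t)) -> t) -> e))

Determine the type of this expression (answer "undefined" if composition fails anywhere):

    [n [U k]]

At [U k]: neither t nor ((e -> e) -> (((t -> (e -> t)) -> t) -> e)) can take the other as argument; the node is ill-typed.

undefined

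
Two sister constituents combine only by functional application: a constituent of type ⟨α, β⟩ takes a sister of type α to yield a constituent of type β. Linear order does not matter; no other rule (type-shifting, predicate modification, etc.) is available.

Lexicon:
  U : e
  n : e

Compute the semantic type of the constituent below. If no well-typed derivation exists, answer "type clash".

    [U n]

[U n]: e and e cannot combine by function application — type clash.

type clash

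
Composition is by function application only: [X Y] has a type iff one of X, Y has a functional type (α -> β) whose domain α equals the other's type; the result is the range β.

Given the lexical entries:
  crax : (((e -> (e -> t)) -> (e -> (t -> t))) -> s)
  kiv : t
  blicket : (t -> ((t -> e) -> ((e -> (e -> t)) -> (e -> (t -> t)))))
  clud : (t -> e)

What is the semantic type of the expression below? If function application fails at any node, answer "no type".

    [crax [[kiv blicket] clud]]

s

[kiv blicket]: (t -> ((t -> e) -> ((e -> (e -> t)) -> (e -> (t -> t))))) applied to t yields ((t -> e) -> ((e -> (e -> t)) -> (e -> (t -> t)))).
[[kiv blicket] clud]: ((t -> e) -> ((e -> (e -> t)) -> (e -> (t -> t)))) applied to (t -> e) yields ((e -> (e -> t)) -> (e -> (t -> t))).
[crax [[kiv blicket] clud]]: (((e -> (e -> t)) -> (e -> (t -> t))) -> s) applied to ((e -> (e -> t)) -> (e -> (t -> t))) yields s.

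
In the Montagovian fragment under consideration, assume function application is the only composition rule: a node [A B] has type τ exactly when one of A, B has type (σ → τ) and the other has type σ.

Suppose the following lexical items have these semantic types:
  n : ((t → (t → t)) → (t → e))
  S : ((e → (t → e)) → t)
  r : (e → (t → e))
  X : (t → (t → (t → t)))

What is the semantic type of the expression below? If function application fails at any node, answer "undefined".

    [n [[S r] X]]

(t → e)

At [S r], S : ((e → (t → e)) → t) takes r : (e → (t → e)), giving t.
At [[S r] X], X : (t → (t → (t → t))) takes [S r] : t, giving (t → (t → t)).
At [n [[S r] X]], n : ((t → (t → t)) → (t → e)) takes [[S r] X] : (t → (t → t)), giving (t → e).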